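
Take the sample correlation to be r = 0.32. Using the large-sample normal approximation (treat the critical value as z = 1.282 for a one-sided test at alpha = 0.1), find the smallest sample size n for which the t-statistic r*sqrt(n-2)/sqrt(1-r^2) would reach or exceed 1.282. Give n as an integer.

17

Need r·√(n−2)/√(1−r²) ≥ 1.282
√(n−2) ≥ 1.282·√(1−0.1024) / 0.32 = 1.282·0.947418 / 0.32 = 3.7956
n−2 ≥ 14.4066  ⇒  n ≥ 16.4066
Smallest integer n = 17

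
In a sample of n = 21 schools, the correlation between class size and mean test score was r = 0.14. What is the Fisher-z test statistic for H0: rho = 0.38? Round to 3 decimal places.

Fisher z: atanh(0.14) = 0.140926, atanh(0.38) = 0.400060
z = (z_r − z_0)·√(n−3) = (0.140926 − 0.400060)·√18 = -0.259134 · 4.242641 = -1.099

-1.099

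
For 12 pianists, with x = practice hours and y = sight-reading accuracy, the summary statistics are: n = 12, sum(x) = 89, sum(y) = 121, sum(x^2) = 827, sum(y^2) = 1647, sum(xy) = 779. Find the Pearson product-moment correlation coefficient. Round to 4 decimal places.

Numerator: nΣxy − (Σx)(Σy) = 12·779 − (89)(121) = -1421
Denominator: √[(nΣx²−(Σx)²)(nΣy²−(Σy)²)]
  nΣx²−(Σx)² = 12·827 − 7921 = 2003;  nΣy²−(Σy)² = 12·1647 − 14641 = 5123
  √(2003·5123) = √10261369 = 3203.3372
r = -1421 / 3203.3372 = -0.4436

-0.4436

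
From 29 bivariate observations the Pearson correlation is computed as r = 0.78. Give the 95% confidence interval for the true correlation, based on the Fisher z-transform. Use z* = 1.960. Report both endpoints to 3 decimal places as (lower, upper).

z_r = atanh(0.78) = 1.045371;  SE = 1/√(n−3) = 1/√26 = 0.196116
z-limits: 1.045371 ± 1.960·0.196116 = 1.045371 ± 0.384387 = [0.660984, 1.429758]
ρ-limits: (tanh 0.660984, tanh 1.429758) = (0.579, 0.892)

(0.579, 0.892)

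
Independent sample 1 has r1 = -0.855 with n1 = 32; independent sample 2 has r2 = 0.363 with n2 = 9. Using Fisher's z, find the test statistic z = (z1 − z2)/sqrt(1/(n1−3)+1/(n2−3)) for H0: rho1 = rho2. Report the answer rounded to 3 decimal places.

-3.690

Fisher z-transforms: z1 = atanh(-0.855) = -1.274453, z2 = atanh(0.363) = 0.380337; difference d = -1.654790
Var(d) = 1/29 + 1/6 = 0.0344828 + 0.1666667 = 0.2011495
z = d/√Var(d) = -1.654790 / √0.2011495 = -1.654790 / 0.448497 = -3.690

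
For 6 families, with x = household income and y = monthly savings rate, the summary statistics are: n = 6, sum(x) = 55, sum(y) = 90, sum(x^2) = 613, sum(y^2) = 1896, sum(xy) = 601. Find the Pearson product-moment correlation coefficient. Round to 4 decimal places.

-0.9189

S_xy = nΣxy − ΣxΣy = 6·601 − 55·90 = 3606 − 4950 = -1344
S_xx = nΣx² − (Σx)² = 6·613 − 55² = 3678 − 3025 = 653
S_yy = nΣy² − (Σy)² = 6·1896 − 90² = 11376 − 8100 = 3276
r = S_xy / √(S_xx·S_yy) = -1344 / √(653·3276) = -1344 / √2139228 = -1344 / 1462.6100 = -0.9189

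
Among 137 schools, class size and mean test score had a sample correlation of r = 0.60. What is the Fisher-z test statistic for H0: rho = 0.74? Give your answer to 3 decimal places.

z_r = atanh(0.60) = 0.693147,  z_0 = atanh(0.74) = 0.950479
SE = 1/√(n−3) = 1/√134 = 0.086387
z = (z_r − z_0)/SE = (0.693147 − 0.950479) / 0.086387 = -0.257332 / 0.086387 = -2.979

-2.979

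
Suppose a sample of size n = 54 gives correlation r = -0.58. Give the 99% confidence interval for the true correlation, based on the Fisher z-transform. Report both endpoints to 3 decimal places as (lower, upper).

Fisher z: z_r = atanh(r) = ½·ln((1+(-0.58))/(1−(-0.58))) = -0.662463
SE(z) = 1/√(n−3) = 1/√51 = 0.140028
99% ⇒ z* = 2.576; margin = 2.576·0.140028 = 0.360712
CI on z-scale: (-1.023175, -0.301751)
Back-transform: tanh(-1.023175) = -0.771157, tanh(-0.301751) = -0.292914

(-0.771, -0.293)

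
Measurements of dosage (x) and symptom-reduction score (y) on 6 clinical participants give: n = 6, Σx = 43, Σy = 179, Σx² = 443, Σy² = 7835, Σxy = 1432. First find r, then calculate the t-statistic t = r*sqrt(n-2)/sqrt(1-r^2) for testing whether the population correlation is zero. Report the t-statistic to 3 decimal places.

Numerator: nΣxy − (Σx)(Σy) = 6·1432 − (43)(179) = 895
Denominator: √[(nΣx²−(Σx)²)(nΣy²−(Σy)²)]
  nΣx²−(Σx)² = 6·443 − 1849 = 809;  nΣy²−(Σy)² = 6·7835 − 32041 = 14969
  √(809·14969) = √12109921 = 3479.9312
r = 895 / 3479.9312 = 0.2572
t = r·√(n−2)/√(1−r²) = 0.2572·√4 / √(1−0.066152) = 0.514400 / 0.966358 = 0.532

0.532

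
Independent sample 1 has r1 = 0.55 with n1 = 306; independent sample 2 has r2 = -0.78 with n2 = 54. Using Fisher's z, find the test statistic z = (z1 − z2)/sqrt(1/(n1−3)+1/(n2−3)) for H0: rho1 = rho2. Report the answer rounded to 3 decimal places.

Fisher z-transforms: z1 = atanh(0.55) = 0.618381, z2 = atanh(-0.78) = -1.045371; difference d = 1.663752
Var(d) = 1/303 + 1/51 = 0.0033003 + 0.0196078 = 0.0229081
z = d/√Var(d) = 1.663752 / √0.0229081 = 1.663752 / 0.151354 = 10.992

10.992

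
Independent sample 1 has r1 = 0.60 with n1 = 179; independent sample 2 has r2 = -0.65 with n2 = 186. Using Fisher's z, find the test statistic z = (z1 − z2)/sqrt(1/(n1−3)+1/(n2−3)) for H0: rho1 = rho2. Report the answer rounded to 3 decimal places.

13.909

Fisher z-transforms: z1 = atanh(0.60) = 0.693147, z2 = atanh(-0.65) = -0.775299; difference d = 1.468446
Var(d) = 1/176 + 1/183 = 0.0056818 + 0.0054645 = 0.0111463
z = d/√Var(d) = 1.468446 / √0.0111463 = 1.468446 / 0.105576 = 13.909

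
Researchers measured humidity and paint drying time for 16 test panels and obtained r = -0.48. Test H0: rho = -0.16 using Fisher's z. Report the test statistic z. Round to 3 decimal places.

Fisher z: atanh(-0.48) = -0.522984, atanh(-0.16) = -0.161387
z = (z_r − z_0)·√(n−3) = (-0.522984 − (-0.161387))·√13 = -0.361597 · 3.605551 = -1.304

-1.304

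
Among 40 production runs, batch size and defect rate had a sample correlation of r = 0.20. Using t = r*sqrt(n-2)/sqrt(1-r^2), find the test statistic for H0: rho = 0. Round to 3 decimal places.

1.258

1 − r² = 1 − 0.0400 = 0.9600;  √(1−r²) = 0.979796
√(n−2) = √38 = 6.164414
t = r·√(n−2)/√(1−r²) = 0.20 · 6.164414 / 0.979796 = 1.258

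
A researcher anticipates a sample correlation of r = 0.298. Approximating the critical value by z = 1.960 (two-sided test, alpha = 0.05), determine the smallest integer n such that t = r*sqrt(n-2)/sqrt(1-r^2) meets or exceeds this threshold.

Need r·√(n−2)/√(1−r²) ≥ 1.960
√(n−2) ≥ 1.960·√(1−0.088804) / 0.298 = 1.960·0.954566 / 0.298 = 6.2784
n−2 ≥ 39.4183  ⇒  n ≥ 41.4183
Smallest integer n = 42

42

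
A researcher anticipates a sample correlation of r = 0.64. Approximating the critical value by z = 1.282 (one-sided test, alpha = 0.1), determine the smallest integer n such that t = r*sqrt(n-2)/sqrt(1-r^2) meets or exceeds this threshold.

r√(n−2)/√(1−r²) ≥ 1.282  ⇔  n−2 ≥ (1.282)²·(1−r²)/r²
(1−r²)/r² = (1−0.4096)/0.4096 = 1.4414
n ≥ 2 + 1.643524·1.4414 = 2 + 2.3690 = 4.3690
⌈4.3690⌉ = 5

5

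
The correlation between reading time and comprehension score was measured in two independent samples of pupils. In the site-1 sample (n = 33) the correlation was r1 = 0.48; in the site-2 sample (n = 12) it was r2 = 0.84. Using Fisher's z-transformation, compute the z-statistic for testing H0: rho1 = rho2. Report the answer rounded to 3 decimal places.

-1.837

Fisher z-transforms: z1 = atanh(0.48) = 0.522984, z2 = atanh(0.84) = 1.221174; difference d = -0.698190
Var(d) = 1/30 + 1/9 = 0.0333333 + 0.1111111 = 0.1444444
z = d/√Var(d) = -0.698190 / √0.1444444 = -0.698190 / 0.380058 = -1.837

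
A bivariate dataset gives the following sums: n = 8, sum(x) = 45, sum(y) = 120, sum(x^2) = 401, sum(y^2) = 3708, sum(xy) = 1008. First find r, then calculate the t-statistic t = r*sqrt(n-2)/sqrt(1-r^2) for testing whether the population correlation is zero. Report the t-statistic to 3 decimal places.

Numerator: nΣxy − (Σx)(Σy) = 8·1008 − (45)(120) = 2664
Denominator: √[(nΣx²−(Σx)²)(nΣy²−(Σy)²)]
  nΣx²−(Σx)² = 8·401 − 2025 = 1183;  nΣy²−(Σy)² = 8·3708 − 14400 = 15264
  √(1183·15264) = √18057312 = 4249.3896
r = 2664 / 4249.3896 = 0.6269
t = r·√(n−2)/√(1−r²) = 0.6269·√6 / √(1−0.393004) = 1.535585 / 0.779099 = 1.971

1.971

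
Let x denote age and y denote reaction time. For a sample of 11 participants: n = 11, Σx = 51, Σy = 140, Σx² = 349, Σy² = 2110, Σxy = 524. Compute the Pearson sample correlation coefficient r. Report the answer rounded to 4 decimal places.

-0.6509

Numerator: nΣxy − (Σx)(Σy) = 11·524 − (51)(140) = -1376
Denominator: √[(nΣx²−(Σx)²)(nΣy²−(Σy)²)]
  nΣx²−(Σx)² = 11·349 − 2601 = 1238;  nΣy²−(Σy)² = 11·2110 − 19600 = 3610
  √(1238·3610) = √4469180 = 2114.0435
r = -1376 / 2114.0435 = -0.6509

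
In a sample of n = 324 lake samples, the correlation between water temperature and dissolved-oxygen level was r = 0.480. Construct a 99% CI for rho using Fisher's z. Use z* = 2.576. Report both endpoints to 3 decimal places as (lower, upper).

Fisher z: z_r = atanh(r) = ½·ln((1+0.480)/(1−0.480)) = 0.522984
SE(z) = 1/√(n−3) = 1/√321 = 0.055815
99% ⇒ z* = 2.576; margin = 2.576·0.055815 = 0.143779
CI on z-scale: (0.379205, 0.666763)
Back-transform: tanh(0.379205) = 0.362017, tanh(0.666763) = 0.582847

(0.362, 0.583)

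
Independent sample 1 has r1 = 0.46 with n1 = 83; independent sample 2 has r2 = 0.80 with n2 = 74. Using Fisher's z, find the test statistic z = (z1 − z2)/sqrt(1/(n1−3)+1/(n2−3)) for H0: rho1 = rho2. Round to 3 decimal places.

z1 = atanh(0.46) = 0.497311,  z2 = atanh(0.80) = 1.098612
SE = √(1/(n1−3) + 1/(n2−3)) = √(1/80 + 1/71) = √(0.0125000 + 0.0140845) = √0.0265845 = 0.163048
z = (z1 − z2)/SE = (0.497311 − 1.098612) / 0.163048 = -0.601301 / 0.163048 = -3.688

-3.688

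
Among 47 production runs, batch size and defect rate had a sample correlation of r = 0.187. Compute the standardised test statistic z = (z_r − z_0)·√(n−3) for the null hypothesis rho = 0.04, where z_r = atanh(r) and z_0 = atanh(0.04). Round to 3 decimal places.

Fisher z: atanh(0.187) = 0.189227, atanh(0.04) = 0.040021
z = (z_r − z_0)·√(n−3) = (0.189227 − 0.040021)·√44 = 0.149206 · 6.633250 = 0.990

0.990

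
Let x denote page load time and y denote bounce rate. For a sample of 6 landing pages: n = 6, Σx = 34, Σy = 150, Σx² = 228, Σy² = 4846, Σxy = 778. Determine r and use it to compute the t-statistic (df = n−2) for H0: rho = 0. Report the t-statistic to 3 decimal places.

-0.786

S_xy = nΣxy − ΣxΣy = 6·778 − 34·150 = 4668 − 5100 = -432
S_xx = nΣx² − (Σx)² = 6·228 − 34² = 1368 − 1156 = 212
S_yy = nΣy² − (Σy)² = 6·4846 − 150² = 29076 − 22500 = 6576
r = S_xy / √(S_xx·S_yy) = -432 / √(212·6576) = -432 / √1394112 = -432 / 1180.7252 = -0.3659
t = r·√(n−2)/√(1−r²) = -0.3659·√4 / √(1−0.133883) = -0.731800 / 0.930654 = -0.786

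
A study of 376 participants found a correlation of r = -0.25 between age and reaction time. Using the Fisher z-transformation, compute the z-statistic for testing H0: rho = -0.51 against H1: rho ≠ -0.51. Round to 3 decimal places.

5.935

z_r = atanh(-0.25) = -0.255413,  z_0 = atanh(-0.51) = -0.562730
SE = 1/√(n−3) = 1/√373 = 0.051778
z = (z_r − z_0)/SE = (-0.255413 − (-0.562730)) / 0.051778 = 0.307317 / 0.051778 = 5.935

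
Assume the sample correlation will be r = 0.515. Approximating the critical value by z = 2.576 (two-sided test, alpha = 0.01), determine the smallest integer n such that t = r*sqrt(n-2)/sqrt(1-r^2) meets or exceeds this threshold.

Need r·√(n−2)/√(1−r²) ≥ 2.576
√(n−2) ≥ 2.576·√(1−0.265225) / 0.515 = 2.576·0.857190 / 0.515 = 4.2876
n−2 ≥ 18.3835  ⇒  n ≥ 20.3835
Smallest integer n = 21

21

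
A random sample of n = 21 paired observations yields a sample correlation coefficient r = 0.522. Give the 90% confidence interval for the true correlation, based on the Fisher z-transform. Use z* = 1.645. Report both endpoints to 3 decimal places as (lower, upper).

Fisher z: z_r = atanh(r) = ½·ln((1+0.522)/(1−0.522)) = 0.579085
SE(z) = 1/√(n−3) = 1/√18 = 0.235702
90% ⇒ z* = 1.645; margin = 1.645·0.235702 = 0.387730
CI on z-scale: (0.191355, 0.966815)
Back-transform: tanh(0.191355) = 0.189053, tanh(0.966815) = 0.747301

(0.189, 0.747)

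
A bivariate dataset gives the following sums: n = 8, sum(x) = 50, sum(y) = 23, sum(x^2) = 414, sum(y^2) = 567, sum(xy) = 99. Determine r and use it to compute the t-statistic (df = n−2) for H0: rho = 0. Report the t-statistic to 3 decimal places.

Numerator: nΣxy − (Σx)(Σy) = 8·99 − (50)(23) = -358
Denominator: √[(nΣx²−(Σx)²)(nΣy²−(Σy)²)]
  nΣx²−(Σx)² = 8·414 − 2500 = 812;  nΣy²−(Σy)² = 8·567 − 529 = 4007
  √(812·4007) = √3253684 = 1803.7971
r = -358 / 1803.7971 = -0.1985
t = r·√(n−2)/√(1−r²) = -0.1985·√6 / √(1−0.039402) = -0.486224 / 0.980101 = -0.496

-0.496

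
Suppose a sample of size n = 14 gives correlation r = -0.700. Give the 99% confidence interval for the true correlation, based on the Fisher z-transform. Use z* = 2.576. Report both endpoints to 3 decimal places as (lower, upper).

(-0.928, -0.090)

Fisher z: z_r = atanh(r) = ½·ln((1+(-0.700))/(1−(-0.700))) = -0.867301
SE(z) = 1/√(n−3) = 1/√11 = 0.301511
99% ⇒ z* = 2.576; margin = 2.576·0.301511 = 0.776692
CI on z-scale: (-1.643993, -0.090609)
Back-transform: tanh(-1.643993) = -0.928029, tanh(-0.090609) = -0.090362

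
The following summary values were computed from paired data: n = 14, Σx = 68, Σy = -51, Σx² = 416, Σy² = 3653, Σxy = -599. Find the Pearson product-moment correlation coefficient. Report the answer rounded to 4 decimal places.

Numerator: nΣxy − (Σx)(Σy) = 14·(-599) − (68)(-51) = -4918
Denominator: √[(nΣx²−(Σx)²)(nΣy²−(Σy)²)]
  nΣx²−(Σx)² = 14·416 − 4624 = 1200;  nΣy²−(Σy)² = 14·3653 − 2601 = 48541
  √(1200·48541) = √58249200 = 7632.1164
r = -4918 / 7632.1164 = -0.6444

-0.6444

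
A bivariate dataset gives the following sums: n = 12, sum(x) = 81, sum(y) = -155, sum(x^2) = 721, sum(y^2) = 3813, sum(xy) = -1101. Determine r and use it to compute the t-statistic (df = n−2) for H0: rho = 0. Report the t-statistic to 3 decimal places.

-0.310

Numerator: nΣxy − (Σx)(Σy) = 12·(-1101) − (81)(-155) = -657
Denominator: √[(nΣx²−(Σx)²)(nΣy²−(Σy)²)]
  nΣx²−(Σx)² = 12·721 − 6561 = 2091;  nΣy²−(Σy)² = 12·3813 − 24025 = 21731
  √(2091·21731) = √45439521 = 6740.8843
r = -657 / 6740.8843 = -0.0975
t = r·√(n−2)/√(1−r²) = -0.0975·√10 / √(1−0.009506) = -0.308322 / 0.995236 = -0.310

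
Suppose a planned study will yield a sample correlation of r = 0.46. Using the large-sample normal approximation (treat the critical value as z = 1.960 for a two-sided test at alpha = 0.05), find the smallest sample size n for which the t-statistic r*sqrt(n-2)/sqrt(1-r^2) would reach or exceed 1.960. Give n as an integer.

r√(n−2)/√(1−r²) ≥ 1.960  ⇔  n−2 ≥ (1.960)²·(1−r²)/r²
(1−r²)/r² = (1−0.2116)/0.2116 = 3.7259
n ≥ 2 + 3.8416·3.7259 = 2 + 14.3134 = 16.3134
⌈16.3134⌉ = 17

17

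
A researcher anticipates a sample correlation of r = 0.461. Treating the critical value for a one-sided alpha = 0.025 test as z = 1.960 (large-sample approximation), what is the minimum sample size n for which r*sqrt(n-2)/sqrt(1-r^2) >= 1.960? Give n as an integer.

r√(n−2)/√(1−r²) ≥ 1.960  ⇔  n−2 ≥ (1.960)²·(1−r²)/r²
(1−r²)/r² = (1−0.212521)/0.212521 = 3.7054
n ≥ 2 + 3.8416·3.7054 = 2 + 14.2347 = 16.2347
⌈16.2347⌉ = 17

17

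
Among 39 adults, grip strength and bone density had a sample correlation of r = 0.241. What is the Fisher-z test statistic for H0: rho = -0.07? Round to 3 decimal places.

z_r = atanh(0.241) = 0.245836,  z_0 = atanh(-0.07) = -0.070115
SE = 1/√(n−3) = 1/√36 = 0.166667
z = (z_r − z_0)/SE = (0.245836 − (-0.070115)) / 0.166667 = 0.315951 / 0.166667 = 1.896

1.896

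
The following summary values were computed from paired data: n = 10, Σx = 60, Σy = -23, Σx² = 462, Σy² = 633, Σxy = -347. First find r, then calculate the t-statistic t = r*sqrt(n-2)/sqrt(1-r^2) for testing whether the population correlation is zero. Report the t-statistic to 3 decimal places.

-4.750

Numerator: nΣxy − (Σx)(Σy) = 10·(-347) − (60)(-23) = -2090
Denominator: √[(nΣx²−(Σx)²)(nΣy²−(Σy)²)]
  nΣx²−(Σx)² = 10·462 − 3600 = 1020;  nΣy²−(Σy)² = 10·633 − 529 = 5801
  √(1020·5801) = √5917020 = 2432.4925
r = -2090 / 2432.4925 = -0.8592
t = r·√(n−2)/√(1−r²) = -0.8592·√8 / √(1−0.738225) = -2.430185 / 0.511640 = -4.750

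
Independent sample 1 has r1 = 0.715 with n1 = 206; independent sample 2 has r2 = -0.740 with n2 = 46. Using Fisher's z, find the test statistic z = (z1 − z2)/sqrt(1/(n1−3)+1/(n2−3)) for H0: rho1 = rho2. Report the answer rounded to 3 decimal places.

z1 = atanh(0.715) = 0.897340,  z2 = atanh(-0.740) = -0.950479
SE = √(1/(n1−3) + 1/(n2−3)) = √(1/203 + 1/43) = √(0.0049261 + 0.0232558) = √0.0281819 = 0.167875
z = (z1 − z2)/SE = (0.897340 − (-0.950479)) / 0.167875 = 1.847819 / 0.167875 = 11.007

11.007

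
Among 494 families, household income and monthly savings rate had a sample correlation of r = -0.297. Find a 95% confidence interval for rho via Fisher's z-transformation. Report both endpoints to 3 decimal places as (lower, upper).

z_r = atanh(-0.297) = -0.306226;  SE = 1/√(n−3) = 1/√491 = 0.045129
z-limits: -0.306226 ± 1.960·0.045129 = -0.306226 ± 0.088453 = [-0.394679, -0.217773]
ρ-limits: (tanh -0.394679, tanh -0.217773) = (-0.375, -0.214)

(-0.375, -0.214)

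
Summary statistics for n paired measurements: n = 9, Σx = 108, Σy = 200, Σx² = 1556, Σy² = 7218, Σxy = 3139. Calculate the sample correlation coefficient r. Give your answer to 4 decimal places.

0.8702

S_xy = nΣxy − ΣxΣy = 9·3139 − 108·200 = 28251 − 21600 = 6651
S_xx = nΣx² − (Σx)² = 9·1556 − 108² = 14004 − 11664 = 2340
S_yy = nΣy² − (Σy)² = 9·7218 − 200² = 64962 − 40000 = 24962
r = S_xy / √(S_xx·S_yy) = 6651 / √(2340·24962) = 6651 / √58411080 = 6651 / 7642.7142 = 0.8702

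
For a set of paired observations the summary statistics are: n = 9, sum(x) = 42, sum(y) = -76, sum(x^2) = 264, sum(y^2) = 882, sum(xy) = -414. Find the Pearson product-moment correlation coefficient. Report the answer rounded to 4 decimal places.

S_xy = nΣxy − ΣxΣy = 9·(-414) − 42·(-76) = -3726 − (-3192) = -534
S_xx = nΣx² − (Σx)² = 9·264 − 42² = 2376 − 1764 = 612
S_yy = nΣy² − (Σy)² = 9·882 − (-76)² = 7938 − 5776 = 2162
r = S_xy / √(S_xx·S_yy) = -534 / √(612·2162) = -534 / √1323144 = -534 / 1150.2800 = -0.4642

-0.4642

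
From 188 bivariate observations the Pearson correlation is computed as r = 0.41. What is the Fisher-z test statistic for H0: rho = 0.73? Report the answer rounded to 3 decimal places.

z_r = atanh(0.41) = 0.435611,  z_0 = atanh(0.73) = 0.928727
SE = 1/√(n−3) = 1/√185 = 0.073521
z = (z_r − z_0)/SE = (0.435611 − 0.928727) / 0.073521 = -0.493116 / 0.073521 = -6.707

-6.707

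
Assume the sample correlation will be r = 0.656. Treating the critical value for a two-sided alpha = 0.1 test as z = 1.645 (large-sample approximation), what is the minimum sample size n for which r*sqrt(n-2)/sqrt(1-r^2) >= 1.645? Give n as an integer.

Need r·√(n−2)/√(1−r²) ≥ 1.645
√(n−2) ≥ 1.645·√(1−0.430336) / 0.656 = 1.645·0.754761 / 0.656 = 1.8927
n−2 ≥ 3.5823  ⇒  n ≥ 5.5823
Smallest integer n = 6

6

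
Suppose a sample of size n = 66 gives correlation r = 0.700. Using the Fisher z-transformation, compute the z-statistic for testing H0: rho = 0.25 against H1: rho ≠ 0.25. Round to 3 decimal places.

4.857

z_r = atanh(0.700) = 0.867301,  z_0 = atanh(0.25) = 0.255413
SE = 1/√(n−3) = 1/√63 = 0.125988
z = (z_r − z_0)/SE = (0.867301 − 0.255413) / 0.125988 = 0.611888 / 0.125988 = 4.857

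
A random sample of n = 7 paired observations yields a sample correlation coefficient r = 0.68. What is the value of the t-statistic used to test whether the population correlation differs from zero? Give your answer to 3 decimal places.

2.074

t = r·√(n−2) / √(1−r²) with r = 0.68, n = 7
  = 0.68·√5 / √(1 − 0.4624)
  = 0.68·2.236068 / 0.733212
  = 1.520526 / 0.733212 = 2.074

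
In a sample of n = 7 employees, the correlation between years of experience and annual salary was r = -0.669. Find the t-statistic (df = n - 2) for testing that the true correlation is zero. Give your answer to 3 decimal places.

-2.013

1 − r² = 1 − 0.447561 = 0.552439;  √(1−r²) = 0.743262
√(n−2) = √5 = 2.236068
t = r·√(n−2)/√(1−r²) = -0.669 · 2.236068 / 0.743262 = -2.013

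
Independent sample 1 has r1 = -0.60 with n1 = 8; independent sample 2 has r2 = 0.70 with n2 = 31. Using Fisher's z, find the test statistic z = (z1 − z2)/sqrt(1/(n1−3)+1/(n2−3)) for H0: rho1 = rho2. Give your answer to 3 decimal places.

-3.214

z1 = atanh(-0.60) = -0.693147,  z2 = atanh(0.70) = 0.867301
SE = √(1/(n1−3) + 1/(n2−3)) = √(1/5 + 1/28) = √(0.2000000 + 0.0357143) = √0.2357143 = 0.485504
z = (z1 − z2)/SE = (-0.693147 − 0.867301) / 0.485504 = -1.560448 / 0.485504 = -3.214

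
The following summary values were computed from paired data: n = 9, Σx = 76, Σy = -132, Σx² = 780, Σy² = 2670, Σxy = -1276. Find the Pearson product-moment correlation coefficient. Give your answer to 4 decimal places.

-0.5065

S_xy = nΣxy − ΣxΣy = 9·(-1276) − 76·(-132) = -11484 − (-10032) = -1452
S_xx = nΣx² − (Σx)² = 9·780 − 76² = 7020 − 5776 = 1244
S_yy = nΣy² − (Σy)² = 9·2670 − (-132)² = 24030 − 17424 = 6606
r = S_xy / √(S_xx·S_yy) = -1452 / √(1244·6606) = -1452 / √8217864 = -1452 / 2866.6817 = -0.5065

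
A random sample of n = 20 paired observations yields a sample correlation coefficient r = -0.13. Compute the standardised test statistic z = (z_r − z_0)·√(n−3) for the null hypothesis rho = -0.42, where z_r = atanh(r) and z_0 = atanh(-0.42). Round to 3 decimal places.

1.307

z_r = atanh(-0.13) = -0.130740,  z_0 = atanh(-0.42) = -0.447692
SE = 1/√(n−3) = 1/√17 = 0.242536
z = (z_r − z_0)/SE = (-0.130740 − (-0.447692)) / 0.242536 = 0.316952 / 0.242536 = 1.307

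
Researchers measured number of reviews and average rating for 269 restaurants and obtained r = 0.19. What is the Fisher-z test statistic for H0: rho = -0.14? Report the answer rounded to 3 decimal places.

5.435

z_r = atanh(0.19) = 0.192337,  z_0 = atanh(-0.14) = -0.140926
SE = 1/√(n−3) = 1/√266 = 0.061314
z = (z_r − z_0)/SE = (0.192337 − (-0.140926)) / 0.061314 = 0.333263 / 0.061314 = 5.435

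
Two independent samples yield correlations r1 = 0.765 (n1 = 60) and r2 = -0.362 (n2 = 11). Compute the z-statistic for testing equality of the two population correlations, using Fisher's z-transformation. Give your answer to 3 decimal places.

Fisher z-transforms: z1 = atanh(0.765) = 1.008160, z2 = atanh(-0.362) = -0.379186; difference d = 1.387346
Var(d) = 1/57 + 1/8 = 0.0175439 + 0.1250000 = 0.1425439
z = d/√Var(d) = 1.387346 / √0.1425439 = 1.387346 / 0.377550 = 3.675

3.675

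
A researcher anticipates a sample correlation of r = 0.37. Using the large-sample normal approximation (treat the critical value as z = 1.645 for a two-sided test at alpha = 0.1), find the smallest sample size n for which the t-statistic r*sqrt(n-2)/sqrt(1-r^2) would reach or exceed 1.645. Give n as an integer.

20

Need r·√(n−2)/√(1−r²) ≥ 1.645
√(n−2) ≥ 1.645·√(1−0.1369) / 0.37 = 1.645·0.929032 / 0.37 = 4.1304
n−2 ≥ 17.0602  ⇒  n ≥ 19.0602
Smallest integer n = 20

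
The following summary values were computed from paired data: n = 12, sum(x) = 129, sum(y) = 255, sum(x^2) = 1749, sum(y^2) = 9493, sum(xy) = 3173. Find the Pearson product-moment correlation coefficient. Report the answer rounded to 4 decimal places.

Numerator: nΣxy − (Σx)(Σy) = 12·3173 − (129)(255) = 5181
Denominator: √[(nΣx²−(Σx)²)(nΣy²−(Σy)²)]
  nΣx²−(Σx)² = 12·1749 − 16641 = 4347;  nΣy²−(Σy)² = 12·9493 − 65025 = 48891
  √(4347·48891) = √212529177 = 14578.3805
r = 5181 / 14578.3805 = 0.3554

0.3554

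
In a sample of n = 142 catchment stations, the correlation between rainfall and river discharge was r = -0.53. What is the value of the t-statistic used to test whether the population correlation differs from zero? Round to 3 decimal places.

-7.395

t = r·√(n−2) / √(1−r²) with r = -0.53, n = 142
  = -0.53·√140 / √(1 − 0.2809)
  = -0.53·11.832160 / 0.847998
  = -6.271045 / 0.847998 = -7.395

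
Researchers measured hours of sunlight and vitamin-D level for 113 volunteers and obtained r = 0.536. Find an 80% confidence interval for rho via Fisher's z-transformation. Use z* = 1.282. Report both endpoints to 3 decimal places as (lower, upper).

(0.443, 0.617)

z_r = atanh(0.536) = 0.598526;  SE = 1/√(n−3) = 1/√110 = 0.095346
z-limits: 0.598526 ± 1.282·0.095346 = 0.598526 ± 0.122234 = [0.476292, 0.720760]
ρ-limits: (tanh 0.476292, tanh 0.720760) = (0.443, 0.617)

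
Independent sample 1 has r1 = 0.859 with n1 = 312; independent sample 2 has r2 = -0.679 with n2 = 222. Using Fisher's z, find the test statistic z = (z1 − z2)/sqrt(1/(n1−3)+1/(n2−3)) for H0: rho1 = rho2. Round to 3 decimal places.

Fisher z-transforms: z1 = atanh(0.859) = 1.289517, z2 = atanh(-0.679) = -0.827256; difference d = 2.116773
Var(d) = 1/309 + 1/219 = 0.0032362 + 0.0045662 = 0.0078024
z = d/√Var(d) = 2.116773 / √0.0078024 = 2.116773 / 0.088331 = 23.964

23.964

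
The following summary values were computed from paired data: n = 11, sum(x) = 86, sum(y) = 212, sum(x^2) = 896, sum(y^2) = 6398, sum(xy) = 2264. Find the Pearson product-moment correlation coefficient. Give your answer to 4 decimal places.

0.8435

Numerator: nΣxy − (Σx)(Σy) = 11·2264 − (86)(212) = 6672
Denominator: √[(nΣx²−(Σx)²)(nΣy²−(Σy)²)]
  nΣx²−(Σx)² = 11·896 − 7396 = 2460;  nΣy²−(Σy)² = 11·6398 − 44944 = 25434
  √(2460·25434) = √62567640 = 7909.9709
r = 6672 / 7909.9709 = 0.8435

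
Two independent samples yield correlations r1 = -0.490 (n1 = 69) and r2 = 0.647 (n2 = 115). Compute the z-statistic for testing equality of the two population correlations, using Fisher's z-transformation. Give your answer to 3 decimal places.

-8.417

Fisher z-transforms: z1 = atanh(-0.490) = -0.536060, z2 = atanh(0.647) = 0.770121; difference d = -1.306181
Var(d) = 1/66 + 1/112 = 0.0151515 + 0.0089286 = 0.0240801
z = d/√Var(d) = -1.306181 / √0.0240801 = -1.306181 / 0.155178 = -8.417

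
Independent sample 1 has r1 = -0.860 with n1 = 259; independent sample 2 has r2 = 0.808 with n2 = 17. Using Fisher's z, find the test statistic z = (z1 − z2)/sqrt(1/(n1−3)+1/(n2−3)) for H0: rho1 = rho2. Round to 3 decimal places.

-8.797

Fisher z-transforms: z1 = atanh(-0.860) = -1.293345, z2 = atanh(0.808) = 1.121241; difference d = -2.414586
Var(d) = 1/256 + 1/14 = 0.0039062 + 0.0714286 = 0.0753348
z = d/√Var(d) = -2.414586 / √0.0753348 = -2.414586 / 0.274472 = -8.797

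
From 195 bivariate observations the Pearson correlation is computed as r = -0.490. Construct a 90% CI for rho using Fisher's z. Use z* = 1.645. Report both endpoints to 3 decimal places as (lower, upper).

(-0.575, -0.395)

Fisher z: z_r = atanh(r) = ½·ln((1+(-0.490))/(1−(-0.490))) = -0.536060
SE(z) = 1/√(n−3) = 1/√192 = 0.072169
90% ⇒ z* = 1.645; margin = 1.645·0.072169 = 0.118718
CI on z-scale: (-0.654778, -0.417342)
Back-transform: tanh(-0.654778) = -0.574878, tanh(-0.417342) = -0.394689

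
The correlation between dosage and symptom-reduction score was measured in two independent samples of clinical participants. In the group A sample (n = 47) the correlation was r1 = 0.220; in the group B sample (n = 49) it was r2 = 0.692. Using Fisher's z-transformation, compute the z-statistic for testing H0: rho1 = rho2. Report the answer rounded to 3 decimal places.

-2.979

z1 = atanh(0.220) = 0.223656,  z2 = atanh(0.692) = 0.851783
SE = √(1/(n1−3) + 1/(n2−3)) = √(1/44 + 1/46) = √(0.0227273 + 0.0217391) = √0.0444664 = 0.210871
z = (z1 − z2)/SE = (0.223656 − 0.851783) / 0.210871 = -0.628127 / 0.210871 = -2.979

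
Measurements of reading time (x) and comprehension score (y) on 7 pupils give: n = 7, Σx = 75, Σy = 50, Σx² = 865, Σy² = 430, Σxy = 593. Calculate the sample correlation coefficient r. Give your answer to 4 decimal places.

0.8563

S_xy = nΣxy − ΣxΣy = 7·593 − 75·50 = 4151 − 3750 = 401
S_xx = nΣx² − (Σx)² = 7·865 − 75² = 6055 − 5625 = 430
S_yy = nΣy² − (Σy)² = 7·430 − 50² = 3010 − 2500 = 510
r = S_xy / √(S_xx·S_yy) = 401 / √(430·510) = 401 / √219300 = 401 / 468.2948 = 0.8563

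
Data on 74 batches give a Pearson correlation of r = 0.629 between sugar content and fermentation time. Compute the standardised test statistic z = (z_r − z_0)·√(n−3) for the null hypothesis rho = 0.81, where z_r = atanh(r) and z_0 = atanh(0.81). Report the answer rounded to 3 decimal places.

-3.263

Fisher z: atanh(0.629) = 0.739760, atanh(0.81) = 1.127029
z = (z_r − z_0)·√(n−3) = (0.739760 − 1.127029)·√71 = -0.387269 · 8.426150 = -3.263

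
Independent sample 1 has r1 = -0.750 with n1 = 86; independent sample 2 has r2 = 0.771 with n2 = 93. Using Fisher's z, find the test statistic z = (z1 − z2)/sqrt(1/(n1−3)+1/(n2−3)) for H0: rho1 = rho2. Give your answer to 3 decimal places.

-13.114

Fisher z-transforms: z1 = atanh(-0.750) = -0.972955, z2 = atanh(0.771) = 1.022789; difference d = -1.995744
Var(d) = 1/83 + 1/90 = 0.0120482 + 0.0111111 = 0.0231593
z = d/√Var(d) = -1.995744 / √0.0231593 = -1.995744 / 0.152182 = -13.114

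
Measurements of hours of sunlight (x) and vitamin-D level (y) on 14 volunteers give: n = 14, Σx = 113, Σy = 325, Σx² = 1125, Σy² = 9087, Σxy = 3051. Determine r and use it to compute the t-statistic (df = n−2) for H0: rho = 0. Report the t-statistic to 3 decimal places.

3.886

S_xy = nΣxy − ΣxΣy = 14·3051 − 113·325 = 42714 − 36725 = 5989
S_xx = nΣx² − (Σx)² = 14·1125 − 113² = 15750 − 12769 = 2981
S_yy = nΣy² − (Σy)² = 14·9087 − 325² = 127218 − 105625 = 21593
r = S_xy / √(S_xx·S_yy) = 5989 / √(2981·21593) = 5989 / √64368733 = 5989 / 8023.0127 = 0.7465
t = r·√(n−2)/√(1−r²) = 0.7465·√12 / √(1−0.557262) = 2.585952 / 0.665386 = 3.886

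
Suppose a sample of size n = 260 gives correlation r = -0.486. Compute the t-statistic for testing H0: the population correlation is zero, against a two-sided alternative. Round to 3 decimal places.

-8.932

1 − r² = 1 − 0.236196 = 0.763804;  √(1−r²) = 0.873959
√(n−2) = √258 = 16.062378
t = r·√(n−2)/√(1−r²) = -0.486 · 16.062378 / 0.873959 = -8.932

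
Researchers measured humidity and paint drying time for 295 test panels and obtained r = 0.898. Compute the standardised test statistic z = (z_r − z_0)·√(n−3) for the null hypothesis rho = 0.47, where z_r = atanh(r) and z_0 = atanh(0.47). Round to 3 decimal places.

16.263

z_r = atanh(0.898) = 1.461792,  z_0 = atanh(0.47) = 0.510070
SE = 1/√(n−3) = 1/√292 = 0.058521
z = (z_r − z_0)/SE = (1.461792 − 0.510070) / 0.058521 = 0.951722 / 0.058521 = 16.263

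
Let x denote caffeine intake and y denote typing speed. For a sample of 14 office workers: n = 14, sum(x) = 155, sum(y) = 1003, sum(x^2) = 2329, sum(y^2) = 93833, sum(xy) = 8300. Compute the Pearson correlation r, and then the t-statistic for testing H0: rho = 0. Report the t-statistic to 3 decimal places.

Numerator: nΣxy − (Σx)(Σy) = 14·8300 − (155)(1003) = -39265
Denominator: √[(nΣx²−(Σx)²)(nΣy²−(Σy)²)]
  nΣx²−(Σx)² = 14·2329 − 24025 = 8581;  nΣy²−(Σy)² = 14·93833 − 1006009 = 307653
  √(8581·307653) = √2639970393 = 51380.6422
r = -39265 / 51380.6422 = -0.7642
t = r·√(n−2)/√(1−r²) = -0.7642·√12 / √(1−0.584002) = -2.647266 / 0.644979 = -4.104

-4.104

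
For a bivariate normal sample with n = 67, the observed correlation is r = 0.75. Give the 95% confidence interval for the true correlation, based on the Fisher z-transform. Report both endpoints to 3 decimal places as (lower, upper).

z_r = atanh(0.75) = 0.972955;  SE = 1/√(n−3) = 1/√64 = 0.125000
z-limits: 0.972955 ± 1.960·0.125000 = 0.972955 ± 0.245000 = [0.727955, 1.217955]
ρ-limits: (tanh 0.727955, tanh 1.217955) = (0.622, 0.839)

(0.622, 0.839)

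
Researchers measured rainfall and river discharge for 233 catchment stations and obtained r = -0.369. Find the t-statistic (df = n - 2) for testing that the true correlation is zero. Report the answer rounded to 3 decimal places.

t = r·√(n−2) / √(1−r²) with r = -0.369, n = 233
  = -0.369·√231 / √(1 − 0.136161)
  = -0.369·15.198684 / 0.929429
  = -5.608314 / 0.929429 = -6.034

-6.034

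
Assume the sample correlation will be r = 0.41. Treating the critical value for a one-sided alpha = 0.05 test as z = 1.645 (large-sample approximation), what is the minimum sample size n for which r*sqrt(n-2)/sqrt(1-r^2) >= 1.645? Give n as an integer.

16

r√(n−2)/√(1−r²) ≥ 1.645  ⇔  n−2 ≥ (1.645)²·(1−r²)/r²
(1−r²)/r² = (1−0.1681)/0.1681 = 4.9488
n ≥ 2 + 2.706025·4.9488 = 2 + 13.3916 = 15.3916
⌈15.3916⌉ = 16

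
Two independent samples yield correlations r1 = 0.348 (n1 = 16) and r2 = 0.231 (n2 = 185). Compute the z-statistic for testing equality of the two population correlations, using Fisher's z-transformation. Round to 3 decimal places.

z1 = atanh(0.348) = 0.363166,  z2 = atanh(0.231) = 0.235246
SE = √(1/(n1−3) + 1/(n2−3)) = √(1/13 + 1/182) = √(0.0769231 + 0.0054945) = √0.0824176 = 0.287085
z = (z1 − z2)/SE = (0.363166 − 0.235246) / 0.287085 = 0.127920 / 0.287085 = 0.446

0.446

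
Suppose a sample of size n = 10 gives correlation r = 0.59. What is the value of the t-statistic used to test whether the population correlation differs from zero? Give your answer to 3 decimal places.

1 − r² = 1 − 0.3481 = 0.6519;  √(1−r²) = 0.807403
√(n−2) = √8 = 2.828427
t = r·√(n−2)/√(1−r²) = 0.59 · 2.828427 / 0.807403 = 2.067

2.067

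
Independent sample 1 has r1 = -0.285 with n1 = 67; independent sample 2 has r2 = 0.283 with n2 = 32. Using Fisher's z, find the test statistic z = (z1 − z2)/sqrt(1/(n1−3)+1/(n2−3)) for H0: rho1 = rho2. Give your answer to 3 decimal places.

-2.609

z1 = atanh(-0.285) = -0.293116,  z2 = atanh(0.283) = 0.290940
SE = √(1/(n1−3) + 1/(n2−3)) = √(1/64 + 1/29) = √(0.0156250 + 0.0344828) = √0.0501078 = 0.223848
z = (z1 − z2)/SE = (-0.293116 − 0.290940) / 0.223848 = -0.584056 / 0.223848 = -2.609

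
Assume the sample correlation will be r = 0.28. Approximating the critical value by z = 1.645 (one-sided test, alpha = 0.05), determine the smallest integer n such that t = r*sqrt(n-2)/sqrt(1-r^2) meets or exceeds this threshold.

r√(n−2)/√(1−r²) ≥ 1.645  ⇔  n−2 ≥ (1.645)²·(1−r²)/r²
(1−r²)/r² = (1−0.0784)/0.0784 = 11.7551
n ≥ 2 + 2.706025·11.7551 = 2 + 31.8096 = 33.8096
⌈33.8096⌉ = 34

34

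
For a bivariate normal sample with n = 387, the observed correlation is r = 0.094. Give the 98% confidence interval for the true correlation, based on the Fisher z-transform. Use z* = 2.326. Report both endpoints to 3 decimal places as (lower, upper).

(-0.024, 0.210)

Fisher z: z_r = atanh(r) = ½·ln((1+0.094)/(1−0.094)) = 0.094278
SE(z) = 1/√(n−3) = 1/√384 = 0.051031
98% ⇒ z* = 2.326; margin = 2.326·0.051031 = 0.118698
CI on z-scale: (-0.024420, 0.212976)
Back-transform: tanh(-0.024420) = -0.024415, tanh(0.212976) = 0.209813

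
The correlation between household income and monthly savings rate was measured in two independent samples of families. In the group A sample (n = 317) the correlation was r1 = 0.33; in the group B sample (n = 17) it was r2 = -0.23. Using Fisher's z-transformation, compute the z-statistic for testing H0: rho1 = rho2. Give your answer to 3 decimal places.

2.112

Fisher z-transforms: z1 = atanh(0.33) = 0.342828, z2 = atanh(-0.23) = -0.234189; difference d = 0.577017
Var(d) = 1/314 + 1/14 = 0.0031847 + 0.0714286 = 0.0746133
z = d/√Var(d) = 0.577017 / √0.0746133 = 0.577017 / 0.273154 = 2.112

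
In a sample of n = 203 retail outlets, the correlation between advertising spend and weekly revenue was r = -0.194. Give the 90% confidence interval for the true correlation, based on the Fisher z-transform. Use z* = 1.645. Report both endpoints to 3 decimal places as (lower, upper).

(-0.303, -0.080)

z_r = atanh(-0.194) = -0.196490;  SE = 1/√(n−3) = 1/√200 = 0.070711
z-limits: -0.196490 ± 1.645·0.070711 = -0.196490 ± 0.116320 = [-0.312810, -0.080170]
ρ-limits: (tanh -0.312810, tanh -0.080170) = (-0.303, -0.080)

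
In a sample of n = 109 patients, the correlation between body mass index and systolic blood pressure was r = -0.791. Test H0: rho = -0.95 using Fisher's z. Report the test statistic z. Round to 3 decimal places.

z_r = atanh(-0.791) = -1.074098,  z_0 = atanh(-0.95) = -1.831781
SE = 1/√(n−3) = 1/√106 = 0.097129
z = (z_r − z_0)/SE = (-1.074098 − (-1.831781)) / 0.097129 = 0.757683 / 0.097129 = 7.801

7.801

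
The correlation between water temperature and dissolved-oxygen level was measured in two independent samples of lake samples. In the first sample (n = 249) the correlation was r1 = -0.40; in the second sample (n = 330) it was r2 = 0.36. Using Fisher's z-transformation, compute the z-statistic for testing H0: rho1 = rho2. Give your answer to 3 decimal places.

Fisher z-transforms: z1 = atanh(-0.40) = -0.423649, z2 = atanh(0.36) = 0.376886; difference d = -0.800535
Var(d) = 1/246 + 1/327 = 0.0040650 + 0.0030581 = 0.0071231
z = d/√Var(d) = -0.800535 / √0.0071231 = -0.800535 / 0.084398 = -9.485

-9.485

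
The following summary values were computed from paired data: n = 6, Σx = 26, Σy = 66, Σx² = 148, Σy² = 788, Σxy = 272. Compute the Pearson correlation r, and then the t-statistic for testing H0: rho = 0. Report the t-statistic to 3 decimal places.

-0.627

Numerator: nΣxy − (Σx)(Σy) = 6·272 − (26)(66) = -84
Denominator: √[(nΣx²−(Σx)²)(nΣy²−(Σy)²)]
  nΣx²−(Σx)² = 6·148 − 676 = 212;  nΣy²−(Σy)² = 6·788 − 4356 = 372
  √(212·372) = √78864 = 280.8273
r = -84 / 280.8273 = -0.2991
t = r·√(n−2)/√(1−r²) = -0.2991·√4 / √(1−0.089461) = -0.598200 / 0.954222 = -0.627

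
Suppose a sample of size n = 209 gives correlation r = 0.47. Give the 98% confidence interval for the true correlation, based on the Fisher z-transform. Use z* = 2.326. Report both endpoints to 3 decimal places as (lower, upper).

Fisher z: z_r = atanh(r) = ½·ln((1+0.47)/(1−0.47)) = 0.510070
SE(z) = 1/√(n−3) = 1/√206 = 0.069673
98% ⇒ z* = 2.326; margin = 2.326·0.069673 = 0.162059
CI on z-scale: (0.348011, 0.672129)
Back-transform: tanh(0.348011) = 0.334610, tanh(0.672129) = 0.586379

(0.335, 0.586)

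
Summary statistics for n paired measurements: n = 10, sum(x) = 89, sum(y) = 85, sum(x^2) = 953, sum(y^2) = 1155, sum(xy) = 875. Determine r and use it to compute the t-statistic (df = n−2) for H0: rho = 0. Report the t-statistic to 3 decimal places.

1.422

S_xy = nΣxy − ΣxΣy = 10·875 − 89·85 = 8750 − 7565 = 1185
S_xx = nΣx² − (Σx)² = 10·953 − 89² = 9530 − 7921 = 1609
S_yy = nΣy² − (Σy)² = 10·1155 − 85² = 11550 − 7225 = 4325
r = S_xy / √(S_xx·S_yy) = 1185 / √(1609·4325) = 1185 / √6958925 = 1185 / 2637.9774 = 0.4492
t = r·√(n−2)/√(1−r²) = 0.4492·√8 / √(1−0.201781) = 1.270529 / 0.893431 = 1.422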